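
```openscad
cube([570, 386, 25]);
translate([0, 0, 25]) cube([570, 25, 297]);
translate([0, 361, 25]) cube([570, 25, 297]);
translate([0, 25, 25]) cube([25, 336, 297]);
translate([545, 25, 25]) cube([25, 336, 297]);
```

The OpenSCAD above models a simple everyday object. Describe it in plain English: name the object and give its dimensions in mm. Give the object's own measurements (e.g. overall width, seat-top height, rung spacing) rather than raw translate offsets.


An open-topped rectangular box: outside dimensions 570×386×322 mm, with a uniform wall and base thickness of 25 mm. The base is a full 570×386 slab on the floor; four walls sit on top of the base. The front and back walls (the −y and +y sides) span the full width; the two side walls fit between them.


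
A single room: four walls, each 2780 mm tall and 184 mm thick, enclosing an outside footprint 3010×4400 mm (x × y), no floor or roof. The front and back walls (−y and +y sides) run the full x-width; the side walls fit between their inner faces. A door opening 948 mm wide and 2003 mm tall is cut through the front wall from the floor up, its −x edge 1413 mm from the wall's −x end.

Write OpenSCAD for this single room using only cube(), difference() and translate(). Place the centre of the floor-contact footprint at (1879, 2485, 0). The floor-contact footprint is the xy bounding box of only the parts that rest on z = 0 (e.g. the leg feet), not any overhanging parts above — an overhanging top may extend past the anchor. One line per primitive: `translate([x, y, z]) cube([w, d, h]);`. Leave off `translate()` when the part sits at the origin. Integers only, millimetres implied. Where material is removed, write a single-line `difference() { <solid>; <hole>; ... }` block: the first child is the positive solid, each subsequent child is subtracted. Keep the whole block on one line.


difference() { translate([374, 285, 0]) cube([3010, 184, 2780]); translate([1787, 285, 0]) cube([948, 184, 2003]); }
translate([374, 4501, 0]) cube([3010, 184, 2780]);
translate([374, 469, 0]) cube([184, 4032, 2780]);
translate([3200, 469, 0]) cube([184, 4032, 2780]);


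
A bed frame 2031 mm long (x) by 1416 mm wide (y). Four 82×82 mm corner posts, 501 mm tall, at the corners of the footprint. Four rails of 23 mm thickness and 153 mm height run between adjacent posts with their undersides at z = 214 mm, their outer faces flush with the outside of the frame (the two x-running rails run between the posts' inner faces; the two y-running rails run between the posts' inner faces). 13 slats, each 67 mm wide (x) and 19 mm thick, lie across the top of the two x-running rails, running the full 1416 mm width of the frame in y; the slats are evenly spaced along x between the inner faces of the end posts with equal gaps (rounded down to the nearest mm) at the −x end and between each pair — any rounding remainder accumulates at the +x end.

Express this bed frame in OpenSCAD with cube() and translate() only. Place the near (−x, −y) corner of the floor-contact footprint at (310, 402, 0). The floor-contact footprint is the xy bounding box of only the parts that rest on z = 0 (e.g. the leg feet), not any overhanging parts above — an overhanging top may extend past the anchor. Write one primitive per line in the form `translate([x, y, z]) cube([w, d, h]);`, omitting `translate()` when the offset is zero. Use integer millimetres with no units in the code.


translate([310, 402, 0]) cube([82, 82, 501]);
translate([310, 1736, 0]) cube([82, 82, 501]);
translate([2259, 402, 0]) cube([82, 82, 501]);
translate([2259, 1736, 0]) cube([82, 82, 501]);
translate([392, 402, 214]) cube([1867, 23, 153]);
translate([392, 1795, 214]) cube([1867, 23, 153]);
translate([310, 484, 214]) cube([23, 1252, 153]);
translate([2318, 484, 214]) cube([23, 1252, 153]);
translate([463, 402, 367]) cube([67, 1416, 19]);
translate([601, 402, 367]) cube([67, 1416, 19]);
translate([739, 402, 367]) cube([67, 1416, 19]);
translate([877, 402, 367]) cube([67, 1416, 19]);
translate([1015, 402, 367]) cube([67, 1416, 19]);
translate([1153, 402, 367]) cube([67, 1416, 19]);
translate([1291, 402, 367]) cube([67, 1416, 19]);
translate([1429, 402, 367]) cube([67, 1416, 19]);
translate([1567, 402, 367]) cube([67, 1416, 19]);
translate([1705, 402, 367]) cube([67, 1416, 19]);
translate([1843, 402, 367]) cube([67, 1416, 19]);
translate([1981, 402, 367]) cube([67, 1416, 19]);
translate([2119, 402, 367]) cube([67, 1416, 19]);


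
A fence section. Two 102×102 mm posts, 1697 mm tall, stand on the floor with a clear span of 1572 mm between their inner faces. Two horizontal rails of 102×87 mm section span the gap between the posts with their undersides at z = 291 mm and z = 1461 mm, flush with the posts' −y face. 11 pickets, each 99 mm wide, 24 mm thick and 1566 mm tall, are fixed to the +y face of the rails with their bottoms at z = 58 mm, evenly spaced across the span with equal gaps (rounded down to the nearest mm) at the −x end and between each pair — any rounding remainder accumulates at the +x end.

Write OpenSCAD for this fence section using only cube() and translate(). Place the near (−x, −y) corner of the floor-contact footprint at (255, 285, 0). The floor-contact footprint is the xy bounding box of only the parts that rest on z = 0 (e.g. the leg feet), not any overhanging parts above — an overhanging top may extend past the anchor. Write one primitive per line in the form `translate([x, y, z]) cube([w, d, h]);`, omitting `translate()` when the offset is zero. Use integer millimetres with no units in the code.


translate([255, 285, 0]) cube([102, 102, 1697]);
translate([1929, 285, 0]) cube([102, 102, 1697]);
translate([357, 285, 291]) cube([1572, 102, 87]);
translate([357, 285, 1461]) cube([1572, 102, 87]);
translate([397, 387, 58]) cube([99, 24, 1566]);
translate([536, 387, 58]) cube([99, 24, 1566]);
translate([675, 387, 58]) cube([99, 24, 1566]);
translate([814, 387, 58]) cube([99, 24, 1566]);
translate([953, 387, 58]) cube([99, 24, 1566]);
translate([1092, 387, 58]) cube([99, 24, 1566]);
translate([1231, 387, 58]) cube([99, 24, 1566]);
translate([1370, 387, 58]) cube([99, 24, 1566]);
translate([1509, 387, 58]) cube([99, 24, 1566]);
translate([1648, 387, 58]) cube([99, 24, 1566]);
translate([1787, 387, 58]) cube([99, 24, 1566]);


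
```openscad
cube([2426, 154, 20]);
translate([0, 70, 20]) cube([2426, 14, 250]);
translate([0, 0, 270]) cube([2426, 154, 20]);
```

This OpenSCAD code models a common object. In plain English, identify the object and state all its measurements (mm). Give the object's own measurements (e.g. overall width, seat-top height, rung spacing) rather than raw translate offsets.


An I-beam lying along x, 2426 mm long. Overall section height 290 mm. Two flanges 154 mm wide (y) and 20 mm thick, one on the floor and one at the top; a web 14 mm thick runs between them, centred on the flange width.


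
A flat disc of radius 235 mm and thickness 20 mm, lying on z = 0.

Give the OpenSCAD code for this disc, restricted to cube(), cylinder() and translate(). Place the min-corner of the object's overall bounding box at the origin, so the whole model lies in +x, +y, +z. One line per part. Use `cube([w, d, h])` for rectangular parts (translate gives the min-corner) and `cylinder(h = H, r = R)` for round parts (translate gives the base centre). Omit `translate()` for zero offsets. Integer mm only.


translate([235, 235, 0]) cylinder(h = 20, r = 235);


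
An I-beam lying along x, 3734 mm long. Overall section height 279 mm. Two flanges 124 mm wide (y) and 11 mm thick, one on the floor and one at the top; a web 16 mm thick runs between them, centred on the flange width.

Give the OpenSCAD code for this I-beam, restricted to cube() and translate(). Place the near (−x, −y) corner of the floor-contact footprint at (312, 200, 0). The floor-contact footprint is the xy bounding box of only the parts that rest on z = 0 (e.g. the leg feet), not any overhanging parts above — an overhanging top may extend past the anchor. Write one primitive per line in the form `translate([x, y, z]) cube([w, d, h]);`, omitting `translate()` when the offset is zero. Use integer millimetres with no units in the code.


translate([312, 200, 0]) cube([3734, 124, 11]);
translate([312, 254, 11]) cube([3734, 16, 257]);
translate([312, 200, 268]) cube([3734, 124, 11]);


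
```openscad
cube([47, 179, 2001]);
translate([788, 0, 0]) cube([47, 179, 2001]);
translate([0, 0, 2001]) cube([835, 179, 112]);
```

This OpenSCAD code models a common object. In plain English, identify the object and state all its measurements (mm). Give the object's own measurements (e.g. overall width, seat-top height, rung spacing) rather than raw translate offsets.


A door frame. The clear opening is 741 mm wide and 2001 mm high. Two 47 mm wide jambs, 179 mm deep, stand either side of the opening from the floor to the top of the opening. A 112 mm thick head sits across the top of both jambs, spanning the full outside width of the frame.


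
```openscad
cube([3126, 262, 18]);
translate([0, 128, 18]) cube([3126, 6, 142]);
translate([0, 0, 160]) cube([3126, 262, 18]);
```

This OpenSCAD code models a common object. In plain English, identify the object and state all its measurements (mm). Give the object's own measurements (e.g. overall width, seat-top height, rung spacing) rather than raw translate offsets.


An I-beam lying along x, 3126 mm long. Overall section height 178 mm. Two flanges 262 mm wide (y) and 18 mm thick, one on the floor and one at the top; a web 6 mm thick runs between them, centred on the flange width.


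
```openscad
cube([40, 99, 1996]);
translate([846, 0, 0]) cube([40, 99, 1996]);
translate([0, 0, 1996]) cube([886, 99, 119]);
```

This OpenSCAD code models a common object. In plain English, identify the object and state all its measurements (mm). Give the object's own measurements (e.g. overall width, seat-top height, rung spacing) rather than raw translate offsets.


A door frame. The clear opening is 806 mm wide and 1996 mm high. Two 40 mm wide jambs, 99 mm deep, stand either side of the opening from the floor to the top of the opening. A 119 mm thick head sits across the top of both jambs, spanning the full outside width of the frame.


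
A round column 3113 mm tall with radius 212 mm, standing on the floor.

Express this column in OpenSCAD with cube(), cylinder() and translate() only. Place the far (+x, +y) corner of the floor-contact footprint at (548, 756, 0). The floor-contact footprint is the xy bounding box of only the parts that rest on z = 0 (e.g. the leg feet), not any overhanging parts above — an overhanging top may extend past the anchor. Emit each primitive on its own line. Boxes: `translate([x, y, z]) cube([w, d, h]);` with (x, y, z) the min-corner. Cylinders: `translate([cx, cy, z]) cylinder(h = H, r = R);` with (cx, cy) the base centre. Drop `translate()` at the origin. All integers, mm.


translate([336, 544, 0]) cylinder(h = 3113, r = 212);


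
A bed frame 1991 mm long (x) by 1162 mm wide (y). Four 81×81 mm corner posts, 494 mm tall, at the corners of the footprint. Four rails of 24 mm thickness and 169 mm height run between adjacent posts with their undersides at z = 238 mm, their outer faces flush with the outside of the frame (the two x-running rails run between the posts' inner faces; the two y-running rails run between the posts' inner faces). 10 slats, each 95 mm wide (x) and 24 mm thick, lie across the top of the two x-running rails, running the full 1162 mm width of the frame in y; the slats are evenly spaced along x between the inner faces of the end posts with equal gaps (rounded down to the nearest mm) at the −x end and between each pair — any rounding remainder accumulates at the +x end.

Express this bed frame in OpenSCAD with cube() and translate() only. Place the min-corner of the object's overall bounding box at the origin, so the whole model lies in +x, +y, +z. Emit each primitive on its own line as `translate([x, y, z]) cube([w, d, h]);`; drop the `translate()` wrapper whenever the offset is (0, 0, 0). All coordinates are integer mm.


// slat z = rail_z + rail_h = 238 + 169 = 407
// slat gap = ⌊(1829 − 10·95) / 11⌋ = 79
cube([81, 81, 494]);
translate([0, 1081, 0]) cube([81, 81, 494]);
translate([1910, 0, 0]) cube([81, 81, 494]);
translate([1910, 1081, 0]) cube([81, 81, 494]);
translate([81, 0, 238]) cube([1829, 24, 169]);
translate([81, 1138, 238]) cube([1829, 24, 169]);
translate([0, 81, 238]) cube([24, 1000, 169]);
translate([1967, 81, 238]) cube([24, 1000, 169]);
translate([160, 0, 407]) cube([95, 1162, 24]);
translate([334, 0, 407]) cube([95, 1162, 24]);
translate([508, 0, 407]) cube([95, 1162, 24]);
translate([682, 0, 407]) cube([95, 1162, 24]);
translate([856, 0, 407]) cube([95, 1162, 24]);
translate([1030, 0, 407]) cube([95, 1162, 24]);
translate([1204, 0, 407]) cube([95, 1162, 24]);
translate([1378, 0, 407]) cube([95, 1162, 24]);
translate([1552, 0, 407]) cube([95, 1162, 24]);
translate([1726, 0, 407]) cube([95, 1162, 24]);


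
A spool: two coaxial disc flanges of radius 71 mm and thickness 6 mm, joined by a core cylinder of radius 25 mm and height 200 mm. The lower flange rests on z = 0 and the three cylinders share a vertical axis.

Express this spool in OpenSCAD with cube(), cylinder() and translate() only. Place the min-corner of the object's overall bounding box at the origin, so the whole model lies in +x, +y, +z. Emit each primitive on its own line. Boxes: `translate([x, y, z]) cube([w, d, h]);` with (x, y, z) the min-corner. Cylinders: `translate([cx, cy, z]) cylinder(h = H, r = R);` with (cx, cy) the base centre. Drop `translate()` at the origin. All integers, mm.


translate([71, 71, 0]) cylinder(h = 6, r = 71);
translate([71, 71, 6]) cylinder(h = 200, r = 25);
translate([71, 71, 206]) cylinder(h = 6, r = 71);


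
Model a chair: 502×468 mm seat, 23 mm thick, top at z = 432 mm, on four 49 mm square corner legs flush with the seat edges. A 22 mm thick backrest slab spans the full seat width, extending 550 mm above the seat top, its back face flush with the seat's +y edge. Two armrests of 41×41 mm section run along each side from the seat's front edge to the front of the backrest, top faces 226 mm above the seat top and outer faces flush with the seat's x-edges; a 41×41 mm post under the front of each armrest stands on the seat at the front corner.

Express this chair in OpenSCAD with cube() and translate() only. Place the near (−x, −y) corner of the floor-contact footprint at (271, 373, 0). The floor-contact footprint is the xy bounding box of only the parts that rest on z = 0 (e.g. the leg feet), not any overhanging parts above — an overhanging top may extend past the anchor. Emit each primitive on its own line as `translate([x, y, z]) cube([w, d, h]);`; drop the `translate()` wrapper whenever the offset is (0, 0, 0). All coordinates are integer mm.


translate([271, 373, 409]) cube([502, 468, 23]);
translate([271, 373, 0]) cube([49, 49, 409]);
translate([724, 373, 0]) cube([49, 49, 409]);
translate([271, 792, 0]) cube([49, 49, 409]);
translate([724, 792, 0]) cube([49, 49, 409]);
translate([271, 819, 432]) cube([502, 22, 550]);
translate([271, 373, 617]) cube([41, 446, 41]);
translate([732, 373, 617]) cube([41, 446, 41]);
translate([271, 373, 432]) cube([41, 41, 185]);
translate([732, 373, 432]) cube([41, 41, 185]);


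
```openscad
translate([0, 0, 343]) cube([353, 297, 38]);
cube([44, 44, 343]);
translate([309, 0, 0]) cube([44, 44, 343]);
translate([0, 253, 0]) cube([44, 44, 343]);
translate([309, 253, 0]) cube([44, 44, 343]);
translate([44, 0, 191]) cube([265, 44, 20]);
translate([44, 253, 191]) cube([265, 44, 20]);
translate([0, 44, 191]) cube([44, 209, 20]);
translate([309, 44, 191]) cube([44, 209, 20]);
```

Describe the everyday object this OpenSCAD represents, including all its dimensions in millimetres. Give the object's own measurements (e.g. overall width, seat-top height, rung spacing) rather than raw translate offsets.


A four-legged stool. The seat is a 353×297×38 mm slab whose top surface is at z = 381 mm; four square legs, each 44×44 mm in cross-section, run from the floor (z = 0) to the underside of the seat, each flush with a corner of the seat. Four stretchers, 44 mm wide and 20 mm tall, connect adjacent legs with their undersides at z = 191 mm, each running between the inner faces of the legs it joins and aligned with the legs' outer faces on the other axis.


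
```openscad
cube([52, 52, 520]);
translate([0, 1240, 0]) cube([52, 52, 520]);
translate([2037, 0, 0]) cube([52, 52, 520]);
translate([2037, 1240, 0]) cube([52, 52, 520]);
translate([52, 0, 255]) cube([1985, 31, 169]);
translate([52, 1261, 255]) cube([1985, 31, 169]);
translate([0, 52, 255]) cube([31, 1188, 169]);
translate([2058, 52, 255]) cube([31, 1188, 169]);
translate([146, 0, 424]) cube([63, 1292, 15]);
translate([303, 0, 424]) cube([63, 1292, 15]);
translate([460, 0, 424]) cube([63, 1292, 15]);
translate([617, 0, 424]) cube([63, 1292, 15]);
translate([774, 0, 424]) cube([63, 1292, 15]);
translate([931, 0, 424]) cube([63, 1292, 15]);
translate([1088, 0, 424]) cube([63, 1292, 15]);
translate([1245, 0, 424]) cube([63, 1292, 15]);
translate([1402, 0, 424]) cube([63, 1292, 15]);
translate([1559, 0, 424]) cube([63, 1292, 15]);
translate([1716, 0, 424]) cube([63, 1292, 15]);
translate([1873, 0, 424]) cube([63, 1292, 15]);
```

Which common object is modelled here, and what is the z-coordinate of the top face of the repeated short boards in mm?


A bed frame. The slat-top height is 439 mm.

Four posts, four rails, and a row of slats — a bed frame. Slats sit on the rails at z = 255 + 169 = 424; with slat thickness 15, the top is 439 mm.


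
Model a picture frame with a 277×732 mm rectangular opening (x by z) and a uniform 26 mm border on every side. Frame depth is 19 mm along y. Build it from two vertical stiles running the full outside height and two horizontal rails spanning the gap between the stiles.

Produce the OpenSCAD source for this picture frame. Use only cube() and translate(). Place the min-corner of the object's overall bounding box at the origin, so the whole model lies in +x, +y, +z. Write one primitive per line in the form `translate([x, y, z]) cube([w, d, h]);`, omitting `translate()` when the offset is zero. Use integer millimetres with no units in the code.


cube([26, 19, 784]);
translate([303, 0, 0]) cube([26, 19, 784]);
translate([26, 0, 0]) cube([277, 19, 26]);
translate([26, 0, 758]) cube([277, 19, 26]);


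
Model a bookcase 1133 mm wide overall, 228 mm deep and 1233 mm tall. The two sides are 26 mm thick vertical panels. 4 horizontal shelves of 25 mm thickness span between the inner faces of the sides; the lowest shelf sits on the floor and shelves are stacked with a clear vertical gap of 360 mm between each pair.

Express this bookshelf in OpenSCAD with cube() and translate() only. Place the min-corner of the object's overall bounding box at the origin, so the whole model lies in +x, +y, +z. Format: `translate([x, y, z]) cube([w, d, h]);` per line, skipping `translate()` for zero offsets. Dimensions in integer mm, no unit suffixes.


cube([26, 228, 1233]);
translate([1107, 0, 0]) cube([26, 228, 1233]);
translate([26, 0, 0]) cube([1081, 228, 25]);
translate([26, 0, 385]) cube([1081, 228, 25]);
translate([26, 0, 770]) cube([1081, 228, 25]);
translate([26, 0, 1155]) cube([1081, 228, 25]);


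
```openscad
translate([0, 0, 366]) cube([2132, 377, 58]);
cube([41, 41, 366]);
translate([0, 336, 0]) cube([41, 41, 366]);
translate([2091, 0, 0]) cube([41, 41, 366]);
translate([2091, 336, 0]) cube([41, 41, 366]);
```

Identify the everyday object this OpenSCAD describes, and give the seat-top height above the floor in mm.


A bench. The seat-top height is 424 mm.

A long slab on four corner posts — a bench. The slab sits at z = 366 with thickness 58, so the top is 366 + 58 = 424 mm.


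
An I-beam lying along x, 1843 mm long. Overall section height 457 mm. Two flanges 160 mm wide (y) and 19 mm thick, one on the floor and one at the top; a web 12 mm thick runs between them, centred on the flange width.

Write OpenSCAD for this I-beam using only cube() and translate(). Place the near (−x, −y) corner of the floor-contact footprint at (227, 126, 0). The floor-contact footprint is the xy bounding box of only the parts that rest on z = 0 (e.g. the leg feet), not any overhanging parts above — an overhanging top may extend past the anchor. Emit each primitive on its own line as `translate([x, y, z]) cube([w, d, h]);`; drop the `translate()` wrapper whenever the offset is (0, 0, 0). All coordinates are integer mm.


translate([227, 126, 0]) cube([1843, 160, 19]);
translate([227, 200, 19]) cube([1843, 12, 419]);
translate([227, 126, 438]) cube([1843, 160, 19]);


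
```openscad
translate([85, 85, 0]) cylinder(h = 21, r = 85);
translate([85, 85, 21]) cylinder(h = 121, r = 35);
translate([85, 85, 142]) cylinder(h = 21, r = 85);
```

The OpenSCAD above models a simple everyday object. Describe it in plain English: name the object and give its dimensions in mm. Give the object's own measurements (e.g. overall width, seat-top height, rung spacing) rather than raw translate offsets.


A spool: two coaxial disc flanges of radius 85 mm and thickness 21 mm, joined by a core cylinder of radius 35 mm and height 121 mm. The lower flange rests on z = 0 and the three cylinders share a vertical axis.


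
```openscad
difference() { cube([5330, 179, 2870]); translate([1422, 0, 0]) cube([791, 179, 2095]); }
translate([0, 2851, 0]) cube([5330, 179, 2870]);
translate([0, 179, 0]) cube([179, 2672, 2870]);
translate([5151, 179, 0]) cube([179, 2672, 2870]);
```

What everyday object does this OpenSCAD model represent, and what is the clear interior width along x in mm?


A single room. The interior width is 4972 mm.

Four walls enclosing a rectangle with a door in the front wall — a room. Outside width 5330 minus two 179 mm walls gives 4972 mm.


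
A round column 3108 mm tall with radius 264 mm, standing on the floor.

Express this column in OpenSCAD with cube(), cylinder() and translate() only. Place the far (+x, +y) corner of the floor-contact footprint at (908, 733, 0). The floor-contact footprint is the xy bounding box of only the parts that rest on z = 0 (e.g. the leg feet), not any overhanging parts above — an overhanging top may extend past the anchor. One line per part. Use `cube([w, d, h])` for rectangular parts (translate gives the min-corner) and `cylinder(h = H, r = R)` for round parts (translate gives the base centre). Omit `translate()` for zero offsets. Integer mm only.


translate([644, 469, 0]) cylinder(h = 3108, r = 264);


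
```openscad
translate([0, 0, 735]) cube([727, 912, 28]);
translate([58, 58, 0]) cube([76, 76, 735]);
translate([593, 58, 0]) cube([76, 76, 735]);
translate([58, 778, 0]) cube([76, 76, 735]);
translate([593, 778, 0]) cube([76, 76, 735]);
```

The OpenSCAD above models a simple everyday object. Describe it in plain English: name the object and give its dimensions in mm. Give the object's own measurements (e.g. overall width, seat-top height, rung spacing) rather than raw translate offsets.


A table: top 727 mm (x) × 912 mm (y), 28 mm thick, upper face at z = 763 mm, on four 76×76 mm square legs, each inset 58 mm from the nearest pair of top edges from z = 0 to the bottom of the top.


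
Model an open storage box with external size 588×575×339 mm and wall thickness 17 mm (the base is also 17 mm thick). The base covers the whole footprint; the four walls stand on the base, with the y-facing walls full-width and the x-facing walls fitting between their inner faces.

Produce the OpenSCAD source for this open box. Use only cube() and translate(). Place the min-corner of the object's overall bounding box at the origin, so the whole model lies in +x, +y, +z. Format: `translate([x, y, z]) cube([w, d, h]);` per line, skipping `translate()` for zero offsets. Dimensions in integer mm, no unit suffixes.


cube([588, 575, 17]);
translate([0, 0, 17]) cube([588, 17, 322]);
translate([0, 558, 17]) cube([588, 17, 322]);
translate([0, 17, 17]) cube([17, 541, 322]);
translate([571, 17, 17]) cube([17, 541, 322]);


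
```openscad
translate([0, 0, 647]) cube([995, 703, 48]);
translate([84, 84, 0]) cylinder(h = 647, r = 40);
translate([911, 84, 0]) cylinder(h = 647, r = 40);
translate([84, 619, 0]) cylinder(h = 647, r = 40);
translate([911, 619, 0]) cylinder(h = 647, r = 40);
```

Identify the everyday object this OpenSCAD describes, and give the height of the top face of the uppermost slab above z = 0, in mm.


A table. The table height is 695 mm.

A 995×703×48 slab sits at z = 647 on four Ø80 mm round legs — a table. The top surface is at 647 + 48 = 695 mm.


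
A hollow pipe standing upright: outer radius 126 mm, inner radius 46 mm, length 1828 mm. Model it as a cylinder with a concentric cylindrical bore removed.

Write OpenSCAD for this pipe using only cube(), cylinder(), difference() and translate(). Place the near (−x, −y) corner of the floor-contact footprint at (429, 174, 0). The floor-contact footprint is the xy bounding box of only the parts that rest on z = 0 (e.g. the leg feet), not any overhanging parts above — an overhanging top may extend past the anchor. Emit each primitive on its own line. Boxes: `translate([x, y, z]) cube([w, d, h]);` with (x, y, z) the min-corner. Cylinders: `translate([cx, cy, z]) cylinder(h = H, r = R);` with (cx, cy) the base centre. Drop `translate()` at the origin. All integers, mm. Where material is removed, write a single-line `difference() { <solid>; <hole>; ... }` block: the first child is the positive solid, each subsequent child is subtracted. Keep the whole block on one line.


difference() { translate([555, 300, 0]) cylinder(h = 1828, r = 126); translate([555, 300, 0]) cylinder(h = 1828, r = 46); }


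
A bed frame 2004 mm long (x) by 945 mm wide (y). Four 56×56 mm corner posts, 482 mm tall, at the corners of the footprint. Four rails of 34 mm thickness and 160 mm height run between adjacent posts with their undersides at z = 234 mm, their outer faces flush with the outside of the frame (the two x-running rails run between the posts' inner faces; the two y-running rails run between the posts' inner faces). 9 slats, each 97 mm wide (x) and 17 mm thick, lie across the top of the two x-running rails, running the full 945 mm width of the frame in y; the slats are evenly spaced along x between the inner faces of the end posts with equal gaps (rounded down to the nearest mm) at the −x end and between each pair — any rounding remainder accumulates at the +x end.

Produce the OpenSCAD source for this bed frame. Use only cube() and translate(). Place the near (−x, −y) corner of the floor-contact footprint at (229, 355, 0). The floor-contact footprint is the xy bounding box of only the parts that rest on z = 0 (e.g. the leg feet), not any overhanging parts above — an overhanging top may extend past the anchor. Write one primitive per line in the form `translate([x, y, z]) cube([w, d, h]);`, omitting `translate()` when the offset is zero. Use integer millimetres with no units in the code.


// slat z = rail_z + rail_h = 234 + 160 = 394
// slat gap = ⌊(1892 − 9·97) / 10⌋ = 101
translate([229, 355, 0]) cube([56, 56, 482]);
translate([229, 1244, 0]) cube([56, 56, 482]);
translate([2177, 355, 0]) cube([56, 56, 482]);
translate([2177, 1244, 0]) cube([56, 56, 482]);
translate([285, 355, 234]) cube([1892, 34, 160]);
translate([285, 1266, 234]) cube([1892, 34, 160]);
translate([229, 411, 234]) cube([34, 833, 160]);
translate([2199, 411, 234]) cube([34, 833, 160]);
translate([386, 355, 394]) cube([97, 945, 17]);
translate([584, 355, 394]) cube([97, 945, 17]);
translate([782, 355, 394]) cube([97, 945, 17]);
translate([980, 355, 394]) cube([97, 945, 17]);
translate([1178, 355, 394]) cube([97, 945, 17]);
translate([1376, 355, 394]) cube([97, 945, 17]);
translate([1574, 355, 394]) cube([97, 945, 17]);
translate([1772, 355, 394]) cube([97, 945, 17]);
translate([1970, 355, 394]) cube([97, 945, 17]);


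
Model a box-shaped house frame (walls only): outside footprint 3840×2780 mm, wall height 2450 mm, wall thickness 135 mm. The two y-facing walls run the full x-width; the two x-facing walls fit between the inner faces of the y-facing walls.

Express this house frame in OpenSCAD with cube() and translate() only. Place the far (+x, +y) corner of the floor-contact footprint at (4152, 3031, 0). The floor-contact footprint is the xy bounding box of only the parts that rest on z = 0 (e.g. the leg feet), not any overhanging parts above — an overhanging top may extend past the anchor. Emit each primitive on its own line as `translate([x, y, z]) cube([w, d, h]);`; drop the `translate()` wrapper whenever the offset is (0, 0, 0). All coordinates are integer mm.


translate([312, 251, 0]) cube([3840, 135, 2450]);
translate([312, 2896, 0]) cube([3840, 135, 2450]);
translate([312, 386, 0]) cube([135, 2510, 2450]);
translate([4017, 386, 0]) cube([135, 2510, 2450]);


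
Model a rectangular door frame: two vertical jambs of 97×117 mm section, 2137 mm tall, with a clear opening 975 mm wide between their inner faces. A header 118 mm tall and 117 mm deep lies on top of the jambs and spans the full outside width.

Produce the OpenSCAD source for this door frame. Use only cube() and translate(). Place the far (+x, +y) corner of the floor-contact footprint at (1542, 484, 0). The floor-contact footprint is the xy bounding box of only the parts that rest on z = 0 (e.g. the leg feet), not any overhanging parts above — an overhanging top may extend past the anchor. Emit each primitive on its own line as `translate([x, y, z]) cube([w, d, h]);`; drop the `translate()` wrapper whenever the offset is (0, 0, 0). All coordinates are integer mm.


translate([373, 367, 0]) cube([97, 117, 2137]);
translate([1445, 367, 0]) cube([97, 117, 2137]);
translate([373, 367, 2137]) cube([1169, 117, 118]);


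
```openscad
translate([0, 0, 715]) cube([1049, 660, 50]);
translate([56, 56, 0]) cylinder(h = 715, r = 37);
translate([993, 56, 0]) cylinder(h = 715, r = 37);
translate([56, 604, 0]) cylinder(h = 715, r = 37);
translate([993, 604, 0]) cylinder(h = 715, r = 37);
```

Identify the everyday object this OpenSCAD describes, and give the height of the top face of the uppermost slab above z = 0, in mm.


A table. The table height is 765 mm.

A 1049×660×50 slab sits at z = 715 on four Ø74 mm round legs — a table. The top surface is at 715 + 50 = 765 mm.


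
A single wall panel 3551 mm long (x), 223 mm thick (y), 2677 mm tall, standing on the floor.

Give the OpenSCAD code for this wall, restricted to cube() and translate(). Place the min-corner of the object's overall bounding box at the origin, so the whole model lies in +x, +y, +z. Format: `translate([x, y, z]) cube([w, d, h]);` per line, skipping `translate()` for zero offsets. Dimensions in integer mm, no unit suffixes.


cube([3551, 223, 2677]);


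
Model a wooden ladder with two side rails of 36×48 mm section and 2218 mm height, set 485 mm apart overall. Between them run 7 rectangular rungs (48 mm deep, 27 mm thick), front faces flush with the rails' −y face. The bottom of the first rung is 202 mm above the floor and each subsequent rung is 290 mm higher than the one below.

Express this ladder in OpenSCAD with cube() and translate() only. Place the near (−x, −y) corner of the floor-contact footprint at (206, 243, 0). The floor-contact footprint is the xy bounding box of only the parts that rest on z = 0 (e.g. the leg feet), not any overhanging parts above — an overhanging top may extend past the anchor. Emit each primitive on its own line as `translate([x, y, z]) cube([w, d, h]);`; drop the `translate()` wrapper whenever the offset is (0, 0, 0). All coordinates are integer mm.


translate([206, 243, 0]) cube([36, 48, 2218]);
translate([655, 243, 0]) cube([36, 48, 2218]);
translate([242, 243, 202]) cube([413, 48, 27]);
translate([242, 243, 492]) cube([413, 48, 27]);
translate([242, 243, 782]) cube([413, 48, 27]);
translate([242, 243, 1072]) cube([413, 48, 27]);
translate([242, 243, 1362]) cube([413, 48, 27]);
translate([242, 243, 1652]) cube([413, 48, 27]);
translate([242, 243, 1942]) cube([413, 48, 27]);


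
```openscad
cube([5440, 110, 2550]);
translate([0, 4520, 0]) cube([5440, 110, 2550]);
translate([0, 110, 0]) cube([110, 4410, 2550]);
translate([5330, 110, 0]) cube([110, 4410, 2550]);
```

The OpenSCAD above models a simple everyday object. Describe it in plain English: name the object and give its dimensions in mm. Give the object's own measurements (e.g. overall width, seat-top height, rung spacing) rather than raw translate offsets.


The wall frame of a small rectangular building: four walls, each 2550 mm tall and 110 mm thick, enclosing a footprint 5440 mm (x) by 4630 mm (y) outside-to-outside, with no floor or roof. The front and back walls (the −y and +y sides) span the full width; the two side walls fit between them.


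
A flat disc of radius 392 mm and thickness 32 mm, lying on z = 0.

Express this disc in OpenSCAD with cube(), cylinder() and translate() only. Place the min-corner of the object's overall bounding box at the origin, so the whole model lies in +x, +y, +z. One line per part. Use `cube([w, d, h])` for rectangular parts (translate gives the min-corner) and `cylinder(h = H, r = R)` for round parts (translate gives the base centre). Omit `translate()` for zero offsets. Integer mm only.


translate([392, 392, 0]) cylinder(h = 32, r = 392);


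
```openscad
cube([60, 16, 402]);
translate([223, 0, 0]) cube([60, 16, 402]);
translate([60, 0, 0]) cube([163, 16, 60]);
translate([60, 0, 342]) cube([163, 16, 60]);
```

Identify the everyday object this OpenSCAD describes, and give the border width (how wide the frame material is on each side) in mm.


A picture frame. The border width is 60 mm.

Four thin pieces enclosing a rectangular opening — a picture frame. The two full-height stiles are 402 mm tall; the top rail sits at z = 342 and is 60 mm tall, so the border above the opening is 402 − 342 = 60 mm, matching the stile x-width.


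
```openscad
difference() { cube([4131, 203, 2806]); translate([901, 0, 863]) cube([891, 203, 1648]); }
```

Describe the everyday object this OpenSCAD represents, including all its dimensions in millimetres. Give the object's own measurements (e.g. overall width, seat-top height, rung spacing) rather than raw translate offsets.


A wall 4131 mm long (x), 203 mm thick (y), 2806 mm tall, with a rectangular window opening cut through it. The opening is 891 mm wide and 1648 mm tall; its sill is at z = 863 mm and its near (−x) edge is 901 mm from the wall's −x end. The opening passes through the full wall thickness.


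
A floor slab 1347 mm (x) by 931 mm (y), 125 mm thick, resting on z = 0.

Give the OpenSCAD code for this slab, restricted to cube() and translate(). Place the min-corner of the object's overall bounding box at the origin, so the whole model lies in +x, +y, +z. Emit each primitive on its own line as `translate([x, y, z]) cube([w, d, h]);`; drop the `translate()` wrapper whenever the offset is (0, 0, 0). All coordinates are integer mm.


cube([1347, 931, 125]);


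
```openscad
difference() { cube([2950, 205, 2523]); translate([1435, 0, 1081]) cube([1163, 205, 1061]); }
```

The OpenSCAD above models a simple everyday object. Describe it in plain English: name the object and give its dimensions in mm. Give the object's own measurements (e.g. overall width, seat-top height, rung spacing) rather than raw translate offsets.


A wall 2950 mm long (x), 205 mm thick (y), 2523 mm tall, with a rectangular window opening cut through it. The opening is 1163 mm wide and 1061 mm tall; its sill is at z = 1081 mm and its near (−x) edge is 1435 mm from the wall's −x end. The opening passes through the full wall thickness.


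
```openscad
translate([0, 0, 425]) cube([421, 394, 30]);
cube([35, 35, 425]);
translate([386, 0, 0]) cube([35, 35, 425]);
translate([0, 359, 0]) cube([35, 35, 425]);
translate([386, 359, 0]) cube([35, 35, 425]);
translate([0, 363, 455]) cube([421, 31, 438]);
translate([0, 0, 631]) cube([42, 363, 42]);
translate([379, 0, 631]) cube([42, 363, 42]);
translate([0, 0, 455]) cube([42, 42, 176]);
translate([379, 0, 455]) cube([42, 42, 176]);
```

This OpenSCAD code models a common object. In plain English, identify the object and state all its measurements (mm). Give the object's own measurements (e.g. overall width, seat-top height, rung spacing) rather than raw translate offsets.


A chair. The seat is a 421×394×30 mm slab with its top at z = 455 mm, on four 35×35 mm corner legs (flush with the seat edges, standing on z = 0). A flat backrest 31 mm thick, 438 mm tall, spans the full seat width and rises from the seat top along its +y edge, rear face flush with the rear of the seat. Two armrests of 42×42 mm section run along each side from the seat's front edge to the front of the backrest, top faces 218 mm above the seat top and outer faces flush with the seat's x-edges; a 42×42 mm post under the front of each armrest stands on the seat at the front corner.


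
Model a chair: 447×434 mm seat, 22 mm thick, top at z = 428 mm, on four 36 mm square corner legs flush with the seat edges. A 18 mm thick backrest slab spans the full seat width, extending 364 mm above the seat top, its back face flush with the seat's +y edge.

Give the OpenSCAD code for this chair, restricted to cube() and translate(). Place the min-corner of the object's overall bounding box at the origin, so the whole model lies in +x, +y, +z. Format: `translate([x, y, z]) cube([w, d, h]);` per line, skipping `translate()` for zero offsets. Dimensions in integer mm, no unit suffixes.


translate([0, 0, 406]) cube([447, 434, 22]);
cube([36, 36, 406]);
translate([411, 0, 0]) cube([36, 36, 406]);
translate([0, 398, 0]) cube([36, 36, 406]);
translate([411, 398, 0]) cube([36, 36, 406]);
translate([0, 416, 428]) cube([447, 18, 364]);


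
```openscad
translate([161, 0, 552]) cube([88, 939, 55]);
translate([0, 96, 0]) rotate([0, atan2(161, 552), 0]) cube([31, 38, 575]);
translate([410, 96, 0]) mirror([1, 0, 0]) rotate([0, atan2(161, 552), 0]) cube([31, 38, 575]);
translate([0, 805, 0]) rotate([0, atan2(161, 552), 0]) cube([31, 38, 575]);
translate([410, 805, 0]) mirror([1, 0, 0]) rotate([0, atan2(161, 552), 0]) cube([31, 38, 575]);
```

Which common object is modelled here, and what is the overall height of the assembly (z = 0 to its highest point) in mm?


A sawhorse. The overall height is 607 mm.

A beam across two mirrored pairs of raked legs — a sawhorse. The beam's underside is at z = 552 (matching the legs' vertical rise in atan2(161, 552)) and the beam is 55 mm tall, so its top is at 552 + 55 = 607 mm. The raked legs top out at the beam's underside, so that is the highest point.


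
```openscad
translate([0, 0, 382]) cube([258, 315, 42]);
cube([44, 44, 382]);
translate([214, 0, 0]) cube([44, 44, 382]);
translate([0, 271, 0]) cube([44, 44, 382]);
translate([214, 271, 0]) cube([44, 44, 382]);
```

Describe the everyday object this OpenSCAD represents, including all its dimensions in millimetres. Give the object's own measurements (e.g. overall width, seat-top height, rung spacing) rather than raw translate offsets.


A simple wooden stool: a rectangular seat 258 mm (x) by 315 mm (y), 42 mm thick, top face at z = 424 mm, on four square legs, each 44×44 mm in cross-section. The legs rest on z = 0, each flush with a corner of the seat.


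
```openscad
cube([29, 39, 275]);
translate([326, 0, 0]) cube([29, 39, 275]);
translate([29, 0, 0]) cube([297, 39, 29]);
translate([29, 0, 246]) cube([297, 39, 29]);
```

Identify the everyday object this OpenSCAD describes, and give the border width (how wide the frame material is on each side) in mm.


A picture frame. The border width is 29 mm.

Four thin pieces enclosing a rectangular opening — a picture frame. The two full-height stiles are 275 mm tall; the top rail sits at z = 246 and is 29 mm tall, so the border above the opening is 275 − 246 = 29 mm, matching the stile x-width.
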